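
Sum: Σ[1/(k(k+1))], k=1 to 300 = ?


1/(k(k+1)) = 1/k - 1/(k+1) (partial fractions)
Telescoping: Σ = 1 - 1/301 = 300/301

Sum = 300/301


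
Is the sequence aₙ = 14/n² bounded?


a₁ = 14, a₂ = 14/4, a₃ = 14/9, ...
0 < aₙ ≤ 14 for all n ≥ 1
The sequence IS bounded

Bounded (0 < aₙ ≤ 14)


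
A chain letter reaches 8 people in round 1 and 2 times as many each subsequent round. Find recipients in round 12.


aₙ = a₁·r^(n-1)
= 8×2^11
= 8×2048
= 16384

a_12 = 16384


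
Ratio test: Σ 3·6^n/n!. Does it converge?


aₙ = 3·6^n/n!
a_{n+1}/aₙ = 6^(n+1)/(n+1)! × n!/6^n  (constant 3 cancels)
= 6/(n+1)
L = lim(n→∞) 6/(n+1) = 0
L < 1 → series CONVERGES

Converges (ratio test: L = 0 < 1)


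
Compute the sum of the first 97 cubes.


n(n+1)/2 = 97×98/2 = 4753
Σk³ = 4753² = 22591009

Σk³ = 22591009


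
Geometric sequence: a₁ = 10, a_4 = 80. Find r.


r^(n-1) = aₙ/a₁
r^3 = 80/10 = 8
r = 8^(1/3)
= 2

r = 2


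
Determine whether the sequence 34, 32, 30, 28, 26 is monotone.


Differences: -2, -2, -2, -2
All differences < 0 → strictly DECREASING

Monotonically decreasing


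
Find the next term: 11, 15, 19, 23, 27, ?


Pattern: arithmetic (d=4)
Terms: 11, 15, 19, 23, 27
Next term = 31

Next term = 31


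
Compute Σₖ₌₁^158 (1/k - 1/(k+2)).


Telescoping with gap 2: two head and two tail terms survive.
= (1 + 1/2) - (1/159 + 1/160)
= 3/2 - 1/159 - 1/160 = 37841/25440

Sum = 37841/25440


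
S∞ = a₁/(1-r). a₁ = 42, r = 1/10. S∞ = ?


S∞ = a₁/(1-r) = 42/(1 - 1/10)
= 42/(9/10)
= 140/3

S∞ = 140/3


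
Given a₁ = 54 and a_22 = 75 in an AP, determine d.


d = (aₙ - a₁)/(n-1)
= (75 - 54)/(22-1)
= 21/21 = 1

d = 1


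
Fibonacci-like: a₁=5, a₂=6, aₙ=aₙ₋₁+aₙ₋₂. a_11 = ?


Computing iteratively: 5, 6, 11, 17, 28, 45, 73, 118, 191, 309, 500
a_11 = 500

a_11 = 500


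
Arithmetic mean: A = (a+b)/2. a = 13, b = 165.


AM = (13 + 165)/2 = 178/2 = 89

AM = 89


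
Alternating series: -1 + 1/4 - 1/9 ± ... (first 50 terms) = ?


S = -1 + 1/4 - 1/9 + 1/16 - 1/25 + 1/36 - 1/49 + 1/64 ± ...
= -0.8223
(Full series converges to -π²/12 ≈ -0.8225)

S_50 = -0.8223


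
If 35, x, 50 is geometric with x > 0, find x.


GM = √(35×50) = √1750 = 41.833

GM = 41.833


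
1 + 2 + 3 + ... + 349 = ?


n(n+1)/2 = 349×350/2 = 122150/2 = 61075

Σk = 61075


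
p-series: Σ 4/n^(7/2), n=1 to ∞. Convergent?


p-series test: Σ c/n^p converges if p > 1, diverges if p ≤ 1 (constant c > 0 doesn't affect convergence).
p = 7/2
7/2 > 1 → CONVERGES

Converges (p = 7/2 > 1)


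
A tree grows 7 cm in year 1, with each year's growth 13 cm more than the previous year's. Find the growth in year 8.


aₙ = a₁ + (n-1)d
= 7 + (8-1)×13
= 7 + 91
= 98

a_8 = 98


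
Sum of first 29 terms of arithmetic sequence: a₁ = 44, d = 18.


aₙ = 44 + (29-1)×18 = 548
Sₙ = n(a₁+aₙ)/2 = 29×(44+548)/2
= 29×592/2 = 8584

S_29 = 8584


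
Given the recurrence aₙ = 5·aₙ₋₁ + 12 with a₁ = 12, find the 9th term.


Computing step by step:
a_1 = 12
a_2 = 72
a_3 = 372
a_4 = 1872
a_5 = 9372
a_6 = 46872
a_7 = 234372
a_8 = 1171872
a_9 = 5859372


a_9 = 5859372


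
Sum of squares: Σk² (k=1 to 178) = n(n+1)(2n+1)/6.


n = 178
n(n+1)(2n+1)/6 = 178×179×357/6
= 11374734/6 = 1895789

Σk² = 1895789


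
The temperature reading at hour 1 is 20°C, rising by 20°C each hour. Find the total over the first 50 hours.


aₙ = 20 + (50-1)×20 = 1000
Sₙ = n(a₁+aₙ)/2 = 50×(20+1000)/2
= 50×1020/2 = 25500

S_50 = 25500


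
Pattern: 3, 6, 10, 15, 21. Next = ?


Pattern: triangular numbers: n(n+1)/2
Terms: 3, 6, 10, 15, 21
Next term = 28

Next term = 28


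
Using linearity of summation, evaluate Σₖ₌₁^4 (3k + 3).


Σ(3k+3) = 3·Σk + 3·n
= 3·10 + 3·4
= 30 + 12 = 42

Σ = 42


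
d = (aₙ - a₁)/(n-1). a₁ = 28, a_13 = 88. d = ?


d = (aₙ - a₁)/(n-1)
= (88 - 28)/(13-1)
= 60/12 = 5

d = 5


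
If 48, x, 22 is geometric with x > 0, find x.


GM = √(48×22) = √1056 = 32.4962

GM = 32.4962


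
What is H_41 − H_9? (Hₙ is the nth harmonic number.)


Σₖ₌10^41 1/k = 1/10 + 1/11 + 1/12 + ... + 1/41
= 4193338427193599/2844937529085600
≈ 1.474

Sum = 4193338427193599/2844937529085600 ≈ 1.474


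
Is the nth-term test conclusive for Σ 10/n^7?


lim(n→∞) 10/n^7 = 0
lim aₙ = 0 → nth-term test is INCONCLUSIVE
(Need other tests; this is actually a convergent p-series with p=7 > 1)

Inconclusive (lim aₙ = 0; need another test)


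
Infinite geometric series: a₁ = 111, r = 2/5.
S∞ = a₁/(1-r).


S∞ = a₁/(1-r) = 111/(1 - 2/5)
= 111/(3/5)
= 185

S∞ = 185


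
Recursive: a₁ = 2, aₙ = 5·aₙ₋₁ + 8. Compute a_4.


Computing step by step:
a_1 = 2
a_2 = 18
a_3 = 98
a_4 = 498


a_4 = 498


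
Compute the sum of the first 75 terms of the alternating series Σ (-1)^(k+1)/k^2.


S = 1 - 1/4 + 1/9 - 1/16 + 1/25 - 1/36 + 1/49 - 1/64 ± ...
= 0.8226
(Full series converges to +π²/12 ≈ +0.8225)

S_75 = 0.8226


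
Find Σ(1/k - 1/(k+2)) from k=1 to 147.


Telescoping with gap 2: two head and two tail terms survive.
= (1 + 1/2) - (1/148 + 1/149)
= 3/2 - 1/148 - 1/149 = 32781/22052

Sum = 32781/22052


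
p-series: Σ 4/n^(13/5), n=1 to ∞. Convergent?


p-series test: Σ c/n^p converges if p > 1, diverges if p ≤ 1 (constant c > 0 doesn't affect convergence).
p = 13/5
13/5 > 1 → CONVERGES

Converges (p = 13/5 > 1)


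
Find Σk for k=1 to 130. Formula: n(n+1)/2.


n(n+1)/2 = 130×131/2 = 17030/2 = 8515

Σk = 8515


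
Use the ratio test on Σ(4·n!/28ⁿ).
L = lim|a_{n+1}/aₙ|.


aₙ = 4·n!/28^n
a_{n+1}/aₙ = (n+1)!/28^(n+1) × 28^n/n!  (constant 4 cancels)
= (n+1)/28
L = lim(n→∞) (n+1)/28 = ∞
L > 1 → series DIVERGES

Diverges (ratio test: L = ∞ > 1)


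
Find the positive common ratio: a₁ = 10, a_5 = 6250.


r^(n-1) = aₙ/a₁
r^4 = 6250/10 = 625
r = 625^(1/4)
= ±5; taking r > 0 gives r = 5

r = 5


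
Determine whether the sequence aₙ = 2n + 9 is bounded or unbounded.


aₙ = 2n + 9 → as n→∞, aₙ→∞
No finite upper bound exists
The sequence is UNBOUNDED

Unbounded (aₙ → ∞ as n → ∞)


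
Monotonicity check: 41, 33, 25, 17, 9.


Differences: -8, -8, -8, -8
All differences < 0 → strictly DECREASING

Monotonically decreasing


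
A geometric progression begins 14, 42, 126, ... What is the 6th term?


aₙ = a₁·r^(n-1)
= 14×3^5
= 14×243
= 3402

a_6 = 3402


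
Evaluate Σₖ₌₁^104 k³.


n(n+1)/2 = 104×105/2 = 5460
Σk³ = 5460² = 29811600

Σk³ = 29811600


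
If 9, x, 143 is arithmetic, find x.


AM = (9 + 143)/2 = 152/2 = 76

AM = 76


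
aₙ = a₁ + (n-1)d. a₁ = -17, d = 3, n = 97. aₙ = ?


aₙ = a₁ + (n-1)d
= -17 + (97-1)×3
= -17 + 288
= 271

a_97 = 271


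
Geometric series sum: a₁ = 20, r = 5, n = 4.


Sₙ = 20×(5^4 - 1)/(5 - 1)
= 20×(625 - 1)/4
= 20×624/4
= 3120

S_4 = 3120


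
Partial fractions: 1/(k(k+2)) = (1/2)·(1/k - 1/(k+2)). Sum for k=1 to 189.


1/(k(k+2)) = (1/2)·(1/k - 1/(k+2)) (partial fractions)
Telescoping: Σ = (1/2)·(1 + 1/2 - 1/190 - 1/191) = 27027/36290

Sum = 27027/36290


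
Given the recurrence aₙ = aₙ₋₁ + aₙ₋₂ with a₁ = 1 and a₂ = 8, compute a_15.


Computing iteratively: 1, 8, 9, 17, 26, 43, 69, 112, 181, 293, 474, 767, ...
a_15 = 3249

a_15 = 3249


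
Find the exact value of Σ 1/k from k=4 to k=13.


Σₖ₌4^13 1/k = 1/4 + 1/5 + 1/6 + 1/7 + 1/8 + 1/9 + 1/10 + 1/11 + 1/12 + 1/13
= 485333/360360
≈ 1.3468

Sum = 485333/360360 ≈ 1.3468


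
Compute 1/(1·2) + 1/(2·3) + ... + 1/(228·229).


1/(k(k+1)) = 1/k - 1/(k+1) (partial fractions)
Telescoping: Σ = 1 - 1/229 = 228/229

Sum = 228/229


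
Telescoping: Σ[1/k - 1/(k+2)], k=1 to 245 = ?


Telescoping with gap 2: two head and two tail terms survive.
= (1 + 1/2) - (1/246 + 1/247)
= 3/2 - 1/246 - 1/247 = 45325/30381

Sum = 45325/30381


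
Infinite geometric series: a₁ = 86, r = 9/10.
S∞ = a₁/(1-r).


S∞ = a₁/(1-r) = 86/(1 - 9/10)
= 86/(1/10)
= 860

S∞ = 860


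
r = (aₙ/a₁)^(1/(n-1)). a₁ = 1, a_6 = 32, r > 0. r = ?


r^(n-1) = aₙ/a₁
r^5 = 32/1 = 32
r = 32^(1/5)
= 2

r = 2


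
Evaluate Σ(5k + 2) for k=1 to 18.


Σ(5k+2) = 5·Σk + 2·n
= 5·171 + 2·18
= 855 + 36 = 891

Σ = 891


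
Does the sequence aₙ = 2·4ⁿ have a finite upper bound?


aₙ = 2·4ⁿ → as n→∞, aₙ→∞ (since base 4 > 1)
No finite upper bound exists
The sequence is UNBOUNDED

Unbounded (aₙ → ∞ as n → ∞)


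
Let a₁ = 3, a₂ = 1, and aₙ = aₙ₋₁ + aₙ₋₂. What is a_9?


Computing iteratively: 3, 1, 4, 5, 9, 14, 23, 37, 60
a_9 = 60

a_9 = 60


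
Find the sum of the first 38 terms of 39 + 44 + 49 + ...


aₙ = 39 + (38-1)×5 = 224
Sₙ = n(a₁+aₙ)/2 = 38×(39+224)/2
= 38×263/2 = 4997

S_38 = 4997


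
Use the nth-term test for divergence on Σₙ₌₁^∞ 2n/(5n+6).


lim(n→∞) 2n/(5n+6) = 2/5 = 2/5  (divide numerator and denominator by n)
lim aₙ = 2/5 ≠ 0 → series DIVERGES

Diverges (lim aₙ = 2/5 ≠ 0)


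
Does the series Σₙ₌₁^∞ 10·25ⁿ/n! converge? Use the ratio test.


aₙ = 10·25^n/n!
a_{n+1}/aₙ = 25^(n+1)/(n+1)! × n!/25^n  (constant 10 cancels)
= 25/(n+1)
L = lim(n→∞) 25/(n+1) = 0
L < 1 → series CONVERGES

Converges (ratio test: L = 0 < 1)


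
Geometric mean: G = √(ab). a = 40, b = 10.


GM = √(40×10) = √400 = 20

GM = 20


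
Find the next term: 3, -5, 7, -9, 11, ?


Pattern: alternating sign, magnitude arithmetic (d=2)
Terms: 3, -5, 7, -9, 11
Next term = -13

Next term = -13


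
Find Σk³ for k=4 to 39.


Σₖ₌4^39 k³ = [39·40/2]² − [3·4/2]²
= 608400 − 36 = 608364

Σk³ = 608364


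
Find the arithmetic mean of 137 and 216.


AM = (137 + 216)/2 = 353/2 = 176.5

AM = 176.5


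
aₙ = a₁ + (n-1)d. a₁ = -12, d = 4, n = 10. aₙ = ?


aₙ = a₁ + (n-1)d
= -12 + (10-1)×4
= -12 + 36
= 24

a_10 = 24


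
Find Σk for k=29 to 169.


Σₖ₌29^169 k = Σₖ₌₁^169 k − Σₖ₌₁^28 k
= 169·170/2 − 28·29/2
= 14365 − 406 = 13959

Σk = 13959


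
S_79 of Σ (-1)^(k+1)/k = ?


S = 1 - 1/2 + 1/3 - 1/4 + 1/5 - 1/6 + 1/7 - 1/8 ± ...
= 0.6994
(Full series converges to +ln(2) ≈ +0.6931)

S_79 = 0.6994


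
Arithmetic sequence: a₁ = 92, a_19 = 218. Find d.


d = (aₙ - a₁)/(n-1)
= (218 - 92)/(19-1)
= 126/18 = 7

d = 7


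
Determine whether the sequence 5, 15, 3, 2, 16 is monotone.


Differences: 10, -12, -1, 14
Difference at position 1 is +10 (> 0) but position 2 is -12 (< 0) — sequence both rises and falls
→ NOT monotonic

Not monotonic


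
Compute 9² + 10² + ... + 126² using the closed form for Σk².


Σₖ₌9^126 k² = Σₖ₌₁^126 k² − Σₖ₌₁^8 k²
= 126·127·253/6 − 8·9·17/6
= 674751 − 204 = 674547

Σk² = 674547


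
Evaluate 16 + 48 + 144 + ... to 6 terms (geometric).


Sₙ = 16×(3^6 - 1)/(3 - 1)
= 16×(729 - 1)/2
= 16×728/2
= 5824

S_6 = 5824


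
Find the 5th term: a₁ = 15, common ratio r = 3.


aₙ = a₁·r^(n-1)
= 15×3^4
= 15×81
= 1215

a_5 = 1215


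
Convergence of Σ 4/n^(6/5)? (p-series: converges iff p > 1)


p-series test: Σ c/n^p converges if p > 1, diverges if p ≤ 1 (constant c > 0 doesn't affect convergence).
p = 6/5
6/5 > 1 → CONVERGES

Converges (p = 6/5 > 1)


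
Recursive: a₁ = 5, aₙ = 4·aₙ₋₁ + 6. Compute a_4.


Computing step by step:
a_1 = 5
a_2 = 26
a_3 = 110
a_4 = 446


a_4 = 446


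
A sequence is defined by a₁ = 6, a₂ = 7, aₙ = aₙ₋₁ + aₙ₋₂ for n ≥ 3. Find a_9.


Computing iteratively: 6, 7, 13, 20, 33, 53, 86, 139, 225
a_9 = 225

a_9 = 225


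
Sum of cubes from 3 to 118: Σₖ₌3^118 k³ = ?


Σₖ₌3^118 k³ = [118·119/2]² − [2·3/2]²
= 49294441 − 9 = 49294432

Σk³ = 49294432


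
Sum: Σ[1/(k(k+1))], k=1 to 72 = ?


1/(k(k+1)) = 1/k - 1/(k+1) (partial fractions)
Telescoping: Σ = 1 - 1/73 = 72/73

Sum = 72/73


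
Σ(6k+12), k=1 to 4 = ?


Σ(6k+12) = 6·Σk + 12·n
= 6·10 + 12·4
= 60 + 48 = 108

Σ = 108


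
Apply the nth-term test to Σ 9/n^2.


lim(n→∞) 9/n^2 = 0
lim aₙ = 0 → nth-term test is INCONCLUSIVE
(Need other tests; this is actually a convergent p-series with p=2 > 1)

Inconclusive (lim aₙ = 0; need another test)


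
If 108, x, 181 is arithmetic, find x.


AM = (108 + 181)/2 = 289/2 = 144.5

AM = 144.5


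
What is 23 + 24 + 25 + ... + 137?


Σₖ₌23^137 k = Σₖ₌₁^137 k − Σₖ₌₁^22 k
= 137·138/2 − 22·23/2
= 9453 − 253 = 9200

Σk = 9200


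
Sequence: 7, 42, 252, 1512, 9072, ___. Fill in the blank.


Pattern: geometric (r=6)
Terms: 7, 42, 252, 1512, 9072
Next term = 54432

Next term = 54432


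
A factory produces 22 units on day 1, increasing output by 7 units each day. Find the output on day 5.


aₙ = a₁ + (n-1)d
= 22 + (5-1)×7
= 22 + 28
= 50

a_5 = 50


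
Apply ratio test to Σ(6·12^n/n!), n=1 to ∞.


aₙ = 6·12^n/n!
a_{n+1}/aₙ = 12^(n+1)/(n+1)! × n!/12^n  (constant 6 cancels)
= 12/(n+1)
L = lim(n→∞) 12/(n+1) = 0
L < 1 → series CONVERGES

Converges (ratio test: L = 0 < 1)


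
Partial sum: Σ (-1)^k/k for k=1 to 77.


S = -1 + 1/2 - 1/3 + 1/4 - 1/5 + 1/6 - 1/7 + 1/8 ± ...
= -0.6996
(Full series converges to -ln(2) ≈ -0.6931)

S_77 = -0.6996


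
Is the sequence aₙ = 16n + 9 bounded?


aₙ = 16n + 9 → as n→∞, aₙ→∞
No finite upper bound exists
The sequence is UNBOUNDED

Unbounded (aₙ → ∞ as n → ∞)


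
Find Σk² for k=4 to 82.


Σₖ₌4^82 k² = Σₖ₌₁^82 k² − Σₖ₌₁^3 k²
= 82·83·165/6 − 3·4·7/6
= 187165 − 14 = 187151

Σk² = 187151


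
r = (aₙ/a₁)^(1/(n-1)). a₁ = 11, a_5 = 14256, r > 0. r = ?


r^(n-1) = aₙ/a₁
r^4 = 14256/11 = 1296
r = 1296^(1/4)
= ±6; taking r > 0 gives r = 6

r = 6


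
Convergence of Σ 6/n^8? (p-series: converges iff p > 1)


p-series test: Σ c/n^p converges if p > 1, diverges if p ≤ 1 (constant c > 0 doesn't affect convergence).
p = 8
8 > 1 → CONVERGES

Converges (p = 8 > 1)


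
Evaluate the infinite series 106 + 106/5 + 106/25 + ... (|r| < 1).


S∞ = a₁/(1-r) = 106/(1 - 1/5)
= 106/(4/5)
= 265/2

S∞ = 265/2


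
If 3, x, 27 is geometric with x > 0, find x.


GM = √(3×27) = √81 = 9

GM = 9


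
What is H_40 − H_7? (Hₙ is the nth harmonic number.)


Σₖ₌8^40 1/k = 1/8 + 1/9 + 1/10 + ... + 1/40
= 116967587024539/69388720221600
≈ 1.6857

Sum = 116967587024539/69388720221600 ≈ 1.6857


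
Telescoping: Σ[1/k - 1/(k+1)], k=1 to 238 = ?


Telescoping: adjacent terms cancel.
= 1/1 - 1/239
= 1 - 1/239 = 238/239

Sum = 238/239


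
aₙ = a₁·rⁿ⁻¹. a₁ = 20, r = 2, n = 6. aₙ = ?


aₙ = a₁·r^(n-1)
= 20×2^5
= 20×32
= 640

a_6 = 640


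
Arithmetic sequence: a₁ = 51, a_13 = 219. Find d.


d = (aₙ - a₁)/(n-1)
= (219 - 51)/(13-1)
= 168/12 = 14

d = 14


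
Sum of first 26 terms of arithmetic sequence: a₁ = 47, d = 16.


aₙ = 47 + (26-1)×16 = 447
Sₙ = n(a₁+aₙ)/2 = 26×(47+447)/2
= 26×494/2 = 6422

S_26 = 6422


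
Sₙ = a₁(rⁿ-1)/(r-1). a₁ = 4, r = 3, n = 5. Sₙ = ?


Sₙ = 4×(3^5 - 1)/(3 - 1)
= 4×(243 - 1)/2
= 4×242/2
= 484

S_5 = 484


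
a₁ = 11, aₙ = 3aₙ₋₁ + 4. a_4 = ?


Computing step by step:
a_1 = 11
a_2 = 37
a_3 = 115
a_4 = 349


a_4 = 349


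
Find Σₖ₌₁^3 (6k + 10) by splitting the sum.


Σ(6k+10) = 6·Σk + 10·n
= 6·6 + 10·3
= 36 + 30 = 66

Σ = 66


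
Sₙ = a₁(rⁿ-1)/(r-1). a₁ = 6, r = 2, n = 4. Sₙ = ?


Sₙ = 6×(2^4 - 1)/(2 - 1)
= 6×(16 - 1)/1
= 6×15/1
= 90

S_4 = 90


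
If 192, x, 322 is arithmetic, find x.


AM = (192 + 322)/2 = 514/2 = 257

AM = 257


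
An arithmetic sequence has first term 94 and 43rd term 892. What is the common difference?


d = (aₙ - a₁)/(n-1)
= (892 - 94)/(43-1)
= 798/42 = 19

d = 19


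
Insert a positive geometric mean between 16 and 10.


GM = √(16×10) = √160 = 12.6491

GM = 12.6491


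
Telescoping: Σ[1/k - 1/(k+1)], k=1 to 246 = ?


Telescoping: adjacent terms cancel.
= 1/1 - 1/247
= 1 - 1/247 = 246/247

Sum = 246/247


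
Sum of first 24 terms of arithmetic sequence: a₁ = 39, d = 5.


aₙ = 39 + (24-1)×5 = 154
Sₙ = n(a₁+aₙ)/2 = 24×(39+154)/2
= 24×193/2 = 2316

S_24 = 2316


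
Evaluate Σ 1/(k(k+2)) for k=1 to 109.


1/(k(k+2)) = (1/2)·(1/k - 1/(k+2)) (partial fractions)
Telescoping: Σ = (1/2)·(1 + 1/2 - 1/110 - 1/111) = 9047/12210

Sum = 9047/12210


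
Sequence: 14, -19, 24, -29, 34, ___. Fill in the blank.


Pattern: alternating sign, magnitude arithmetic (d=5)
Terms: 14, -19, 24, -29, 34
Next term = -39

Next term = -39


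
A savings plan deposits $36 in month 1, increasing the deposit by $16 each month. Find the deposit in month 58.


aₙ = a₁ + (n-1)d
= 36 + (58-1)×16
= 36 + 912
= 948

a_58 = 948


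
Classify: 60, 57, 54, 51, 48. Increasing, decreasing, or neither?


Differences: -3, -3, -3, -3
All differences < 0 → strictly DECREASING

Monotonically decreasing


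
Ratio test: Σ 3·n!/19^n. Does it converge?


aₙ = 3·n!/19^n
a_{n+1}/aₙ = (n+1)!/19^(n+1) × 19^n/n!  (constant 3 cancels)
= (n+1)/19
L = lim(n→∞) (n+1)/19 = ∞
L > 1 → series DIVERGES

Diverges (ratio test: L = ∞ > 1)


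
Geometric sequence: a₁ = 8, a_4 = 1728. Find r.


r^(n-1) = aₙ/a₁
r^3 = 1728/8 = 216
r = 216^(1/3)
= 6

r = 6


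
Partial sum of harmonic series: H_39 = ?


H_39 = 1/1 + 1/2 + 1/3 + ... + 1/39
= 2066035355155033/485721041551200
≈ 4.2535

H_39 = 2066035355155033/485721041551200 ≈ 4.2535


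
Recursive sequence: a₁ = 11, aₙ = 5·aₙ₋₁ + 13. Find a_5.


Computing step by step:
a_1 = 11
a_2 = 68
a_3 = 353
a_4 = 1778
a_5 = 8903


a_5 = 8903


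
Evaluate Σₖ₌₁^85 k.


n(n+1)/2 = 85×86/2 = 7310/2 = 3655

Σk = 3655


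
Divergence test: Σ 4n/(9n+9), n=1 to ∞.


lim(n→∞) 4n/(9n+9) = 4/9 = 4/9  (divide numerator and denominator by n)
lim aₙ = 4/9 ≠ 0 → series DIVERGES

Diverges (lim aₙ = 4/9 ≠ 0)


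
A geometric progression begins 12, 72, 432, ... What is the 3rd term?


aₙ = a₁·r^(n-1)
= 12×6^2
= 12×36
= 432

a_3 = 432


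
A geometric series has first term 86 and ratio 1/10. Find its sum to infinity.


S∞ = a₁/(1-r) = 86/(1 - 1/10)
= 86/(9/10)
= 860/9

S∞ = 860/9


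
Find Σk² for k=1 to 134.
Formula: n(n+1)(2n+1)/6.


n = 134
n(n+1)(2n+1)/6 = 134×135×269/6
= 4866210/6 = 811035

Σk² = 811035


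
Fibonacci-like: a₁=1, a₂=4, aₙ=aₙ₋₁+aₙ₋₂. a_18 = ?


Computing iteratively: 1, 4, 5, 9, 14, 23, 37, 60, 97, 157, 254, 411, ...
a_18 = 7375

a_18 = 7375


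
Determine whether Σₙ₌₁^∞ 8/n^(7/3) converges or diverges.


p-series test: Σ c/n^p converges if p > 1, diverges if p ≤ 1 (constant c > 0 doesn't affect convergence).
p = 7/3
7/3 > 1 → CONVERGES

Converges (p = 7/3 > 1)


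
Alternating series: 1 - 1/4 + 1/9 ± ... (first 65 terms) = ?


S = 1 - 1/4 + 1/9 - 1/16 + 1/25 - 1/36 + 1/49 - 1/64 ± ...
= 0.8226
(Full series converges to +π²/12 ≈ +0.8225)

S_65 = 0.8226


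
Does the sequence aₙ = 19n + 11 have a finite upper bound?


aₙ = 19n + 11 → as n→∞, aₙ→∞
No finite upper bound exists
The sequence is UNBOUNDED

Unbounded (aₙ → ∞ as n → ∞)


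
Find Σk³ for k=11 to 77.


Σₖ₌11^77 k³ = [77·78/2]² − [10·11/2]²
= 9018009 − 3025 = 9014984

Σk³ = 9014984


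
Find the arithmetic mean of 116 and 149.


AM = (116 + 149)/2 = 265/2 = 132.5

AM = 132.5


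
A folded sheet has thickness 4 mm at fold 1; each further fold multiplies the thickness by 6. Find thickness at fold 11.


aₙ = a₁·r^(n-1)
= 4×6^10
= 4×60466176
= 241864704

a_11 = 241864704


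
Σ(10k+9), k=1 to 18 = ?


Σ(10k+9) = 10·Σk + 9·n
= 10·171 + 9·18
= 1710 + 162 = 1872

Σ = 1872


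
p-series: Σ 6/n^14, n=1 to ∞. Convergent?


p-series test: Σ c/n^p converges if p > 1, diverges if p ≤ 1 (constant c > 0 doesn't affect convergence).
p = 14
14 > 1 → CONVERGES

Converges (p = 14 > 1)


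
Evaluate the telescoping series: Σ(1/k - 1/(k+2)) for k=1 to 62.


Telescoping with gap 2: two head and two tail terms survive.
= (1 + 1/2) - (1/63 + 1/64)
= 3/2 - 1/63 - 1/64 = 5921/4032

Sum = 5921/4032


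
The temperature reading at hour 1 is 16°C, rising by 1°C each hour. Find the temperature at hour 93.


aₙ = a₁ + (n-1)d
= 16 + (93-1)×1
= 16 + 92
= 108

a_93 = 108


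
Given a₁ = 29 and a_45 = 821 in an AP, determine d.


d = (aₙ - a₁)/(n-1)
= (821 - 29)/(45-1)
= 792/44 = 18

d = 18


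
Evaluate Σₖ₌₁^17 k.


n(n+1)/2 = 17×18/2 = 306/2 = 153

Σk = 153


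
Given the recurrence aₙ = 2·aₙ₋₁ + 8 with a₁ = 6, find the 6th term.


Computing step by step:
a_1 = 6
a_2 = 20
a_3 = 48
a_4 = 104
a_5 = 216
a_6 = 440


a_6 = 440


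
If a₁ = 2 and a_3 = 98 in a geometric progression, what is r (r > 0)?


r^(n-1) = aₙ/a₁
r^2 = 98/2 = 49
r = 49^(1/2)
= ±7; taking r > 0 gives r = 7

r = 7


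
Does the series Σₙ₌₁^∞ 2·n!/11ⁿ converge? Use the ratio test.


aₙ = 2·n!/11^n
a_{n+1}/aₙ = (n+1)!/11^(n+1) × 11^n/n!  (constant 2 cancels)
= (n+1)/11
L = lim(n→∞) (n+1)/11 = ∞
L > 1 → series DIVERGES

Diverges (ratio test: L = ∞ > 1)


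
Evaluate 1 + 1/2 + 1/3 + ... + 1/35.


H_35 = 1/1 + 1/2 + 1/3 + ... + 1/35
= 54437269998109/13127595717600
≈ 4.1468

H_35 = 54437269998109/13127595717600 ≈ 4.1468


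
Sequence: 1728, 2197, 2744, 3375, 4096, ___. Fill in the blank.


Pattern: perfect cubes: n³
Terms: 1728, 2197, 2744, 3375, 4096
Next term = 4913

Next term = 4913


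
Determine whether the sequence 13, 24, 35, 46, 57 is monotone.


Differences: 11, 11, 11, 11
All differences > 0 → strictly INCREASING

Monotonically increasing


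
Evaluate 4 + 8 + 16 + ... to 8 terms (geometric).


Sₙ = 4×(2^8 - 1)/(2 - 1)
= 4×(256 - 1)/1
= 4×255/1
= 1020

S_8 = 1020


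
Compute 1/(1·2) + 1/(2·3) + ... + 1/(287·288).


1/(k(k+1)) = 1/k - 1/(k+1) (partial fractions)
Telescoping: Σ = 1 - 1/288 = 287/288

Sum = 287/288


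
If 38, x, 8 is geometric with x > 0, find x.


GM = √(38×8) = √304 = 17.4356

GM = 17.4356


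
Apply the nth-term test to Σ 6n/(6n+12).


lim(n→∞) 6n/(6n+12) = 6/6 = 1  (divide numerator and denominator by n)
lim aₙ = 1 ≠ 0 → series DIVERGES

Diverges (lim aₙ = 1 ≠ 0)


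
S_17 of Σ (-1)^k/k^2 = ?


S = -1 + 1/4 - 1/9 + 1/16 - 1/25 + 1/36 - 1/49 + 1/64 ± ...
= -0.8241
(Full series converges to -π²/12 ≈ -0.8225)

S_17 = -0.8241


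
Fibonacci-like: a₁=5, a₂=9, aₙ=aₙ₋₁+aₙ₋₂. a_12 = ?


Computing iteratively: 5, 9, 14, 23, 37, 60, 97, 157, 254, 411, 665, 1076
a_12 = 1076

a_12 = 1076


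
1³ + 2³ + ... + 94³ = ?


n(n+1)/2 = 94×95/2 = 4465
Σk³ = 4465² = 19936225

Σk³ = 19936225


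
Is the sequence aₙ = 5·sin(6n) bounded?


For all n, -1 ≤ sin(6n) ≤ 1, so -5 ≤ 5·sin(6n) ≤ 5
Lower bound: -5, Upper bound: 5
The sequence IS bounded

Bounded (-5 ≤ aₙ ≤ 5)


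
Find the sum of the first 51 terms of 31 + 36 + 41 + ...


aₙ = 31 + (51-1)×5 = 281
Sₙ = n(a₁+aₙ)/2 = 51×(31+281)/2
= 51×312/2 = 7956

S_51 = 7956


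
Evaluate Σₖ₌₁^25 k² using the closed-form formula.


n = 25
n(n+1)(2n+1)/6 = 25×26×51/6
= 33150/6 = 5525

Σk² = 5525


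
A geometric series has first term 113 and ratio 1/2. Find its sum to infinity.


S∞ = a₁/(1-r) = 113/(1 - 1/2)
= 113/(1/2)
= 226

S∞ = 226


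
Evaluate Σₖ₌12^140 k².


Σₖ₌12^140 k² = Σₖ₌₁^140 k² − Σₖ₌₁^11 k²
= 140·141·281/6 − 11·12·23/6
= 924490 − 506 = 923984

Σk² = 923984


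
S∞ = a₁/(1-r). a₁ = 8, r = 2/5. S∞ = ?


S∞ = a₁/(1-r) = 8/(1 - 2/5)
= 8/(3/5)
= 40/3

S∞ = 40/3


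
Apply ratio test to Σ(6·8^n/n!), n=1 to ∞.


aₙ = 6·8^n/n!
a_{n+1}/aₙ = 8^(n+1)/(n+1)! × n!/8^n  (constant 6 cancels)
= 8/(n+1)
L = lim(n→∞) 8/(n+1) = 0
L < 1 → series CONVERGES

Converges (ratio test: L = 0 < 1)


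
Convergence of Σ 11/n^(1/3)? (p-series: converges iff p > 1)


p-series test: Σ c/n^p converges if p > 1, diverges if p ≤ 1 (constant c > 0 doesn't affect convergence).
p = 1/3
1/3 ≤ 1 → DIVERGES

Diverges (p = 1/3 ≤ 1)


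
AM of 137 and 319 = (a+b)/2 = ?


AM = (137 + 319)/2 = 456/2 = 228

AM = 228


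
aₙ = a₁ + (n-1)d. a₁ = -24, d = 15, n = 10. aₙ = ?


aₙ = a₁ + (n-1)d
= -24 + (10-1)×15
= -24 + 135
= 111

a_10 = 111


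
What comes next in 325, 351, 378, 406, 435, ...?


Pattern: triangular numbers: n(n+1)/2
Terms: 325, 351, 378, 406, 435
Next term = 465

Next term = 465


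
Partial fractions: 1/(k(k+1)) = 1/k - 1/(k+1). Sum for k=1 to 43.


1/(k(k+1)) = 1/k - 1/(k+1) (partial fractions)
Telescoping: Σ = 1 - 1/44 = 43/44

Sum = 43/44


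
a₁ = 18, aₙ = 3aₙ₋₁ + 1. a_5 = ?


Computing step by step:
a_1 = 18
a_2 = 55
a_3 = 166
a_4 = 499
a_5 = 1498


a_5 = 1498


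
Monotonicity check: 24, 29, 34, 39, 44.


Differences: 5, 5, 5, 5
All differences > 0 → strictly INCREASING

Monotonically increasing


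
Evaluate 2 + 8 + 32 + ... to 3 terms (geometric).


Sₙ = 2×(4^3 - 1)/(4 - 1)
= 2×(64 - 1)/3
= 2×63/3
= 42

S_3 = 42


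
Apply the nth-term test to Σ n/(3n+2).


lim(n→∞) n/(3n+2) = 1/3 = 1/3  (divide numerator and denominator by n)
lim aₙ = 1/3 ≠ 0 → series DIVERGES

Diverges (lim aₙ = 1/3 ≠ 0)


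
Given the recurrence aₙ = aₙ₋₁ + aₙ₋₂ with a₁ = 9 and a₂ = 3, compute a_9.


Computing iteratively: 9, 3, 12, 15, 27, 42, 69, 111, 180
a_9 = 180

a_9 = 180


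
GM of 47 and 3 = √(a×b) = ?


GM = √(47×3) = √141 = 11.8743

GM = 11.8743


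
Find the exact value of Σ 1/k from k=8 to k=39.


Σₖ₌8^39 1/k = 1/8 + 1/9 + 1/10 + ... + 1/39
= 115232869018999/69388720221600
≈ 1.6607

Sum = 115232869018999/69388720221600 ≈ 1.6607


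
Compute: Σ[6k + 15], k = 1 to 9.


Σ(6k+15) = 6·Σk + 15·n
= 6·45 + 15·9
= 270 + 135 = 405

Σ = 405


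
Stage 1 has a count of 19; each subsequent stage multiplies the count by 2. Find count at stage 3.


aₙ = a₁·r^(n-1)
= 19×2^2
= 19×4
= 76

a_3 = 76


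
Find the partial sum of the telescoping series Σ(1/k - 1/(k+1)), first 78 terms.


Telescoping: adjacent terms cancel.
= 1/1 - 1/79
= 1 - 1/79 = 78/79

Sum = 78/79


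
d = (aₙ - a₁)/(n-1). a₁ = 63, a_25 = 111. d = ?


d = (aₙ - a₁)/(n-1)
= (111 - 63)/(25-1)
= 48/24 = 2

d = 2


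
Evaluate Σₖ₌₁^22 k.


n(n+1)/2 = 22×23/2 = 506/2 = 253

Σk = 253


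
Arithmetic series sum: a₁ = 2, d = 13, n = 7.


aₙ = 2 + (7-1)×13 = 80
Sₙ = n(a₁+aₙ)/2 = 7×(2+80)/2
= 7×82/2 = 287

S_7 = 287


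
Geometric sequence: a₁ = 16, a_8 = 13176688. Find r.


r^(n-1) = aₙ/a₁
r^7 = 13176688/16 = 823543
r = 823543^(1/7)
= 7

r = 7


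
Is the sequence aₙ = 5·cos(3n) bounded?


For all n, -1 ≤ cos(3n) ≤ 1, so -5 ≤ 5·cos(3n) ≤ 5
Lower bound: -5, Upper bound: 5
The sequence IS bounded

Bounded (-5 ≤ aₙ ≤ 5)


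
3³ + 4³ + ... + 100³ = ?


Σₖ₌3^100 k³ = [100·101/2]² − [2·3/2]²
= 25502500 − 9 = 25502491

Σk³ = 25502491


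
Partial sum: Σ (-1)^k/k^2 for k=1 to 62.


S = -1 + 1/4 - 1/9 + 1/16 - 1/25 + 1/36 - 1/49 + 1/64 ± ...
= -0.8223
(Full series converges to -π²/12 ≈ -0.8225)

S_62 = -0.8223


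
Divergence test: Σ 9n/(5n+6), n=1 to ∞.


lim(n→∞) 9n/(5n+6) = 9/5 = 9/5  (divide numerator and denominator by n)
lim aₙ = 9/5 ≠ 0 → series DIVERGES

Diverges (lim aₙ = 9/5 ≠ 0)


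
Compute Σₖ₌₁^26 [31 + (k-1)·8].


aₙ = 31 + (26-1)×8 = 231
Sₙ = n(a₁+aₙ)/2 = 26×(31+231)/2
= 26×262/2 = 3406

S_26 = 3406


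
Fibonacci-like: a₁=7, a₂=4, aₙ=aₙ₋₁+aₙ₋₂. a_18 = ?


Computing iteratively: 7, 4, 11, 15, 26, 41, 67, 108, 175, 283, 458, 741, ...
a_18 = 13297

a_18 = 13297


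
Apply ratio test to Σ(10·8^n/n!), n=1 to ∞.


aₙ = 10·8^n/n!
a_{n+1}/aₙ = 8^(n+1)/(n+1)! × n!/8^n  (constant 10 cancels)
= 8/(n+1)
L = lim(n→∞) 8/(n+1) = 0
L < 1 → series CONVERGES

Converges (ratio test: L = 0 < 1)


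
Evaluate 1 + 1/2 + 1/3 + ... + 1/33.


H_33 = 1/1 + 1/2 + 1/3 + ... + 1/33
= 53676090078349/13127595717600
≈ 4.0888

H_33 = 53676090078349/13127595717600 ≈ 4.0888


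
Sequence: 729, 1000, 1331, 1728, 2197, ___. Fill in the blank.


Pattern: perfect cubes: n³
Terms: 729, 1000, 1331, 1728, 2197
Next term = 2744

Next term = 2744


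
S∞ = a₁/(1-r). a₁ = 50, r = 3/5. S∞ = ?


S∞ = a₁/(1-r) = 50/(1 - 3/5)
= 50/(2/5)
= 125

S∞ = 125


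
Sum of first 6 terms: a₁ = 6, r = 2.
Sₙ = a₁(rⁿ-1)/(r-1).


Sₙ = 6×(2^6 - 1)/(2 - 1)
= 6×(64 - 1)/1
= 6×63/1
= 378

S_6 = 378


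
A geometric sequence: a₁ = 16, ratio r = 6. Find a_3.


aₙ = a₁·r^(n-1)
= 16×6^2
= 16×36
= 576

a_3 = 576


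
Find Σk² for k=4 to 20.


Σₖ₌4^20 k² = Σₖ₌₁^20 k² − Σₖ₌₁^3 k²
= 20·21·41/6 − 3·4·7/6
= 2870 − 14 = 2856

Σk² = 2856


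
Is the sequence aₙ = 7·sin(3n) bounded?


For all n, -1 ≤ sin(3n) ≤ 1, so -7 ≤ 7·sin(3n) ≤ 7
Lower bound: -7, Upper bound: 7
The sequence IS bounded

Bounded (-7 ≤ aₙ ≤ 7)


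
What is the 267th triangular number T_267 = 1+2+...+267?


n(n+1)/2 = 267×268/2 = 71556/2 = 35778

Σk = 35778


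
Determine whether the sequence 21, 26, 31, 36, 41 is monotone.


Differences: 5, 5, 5, 5
All differences > 0 → strictly INCREASING

Monotonically increasing


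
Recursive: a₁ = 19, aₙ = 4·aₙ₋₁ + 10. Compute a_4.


Computing step by step:
a_1 = 19
a_2 = 86
a_3 = 354
a_4 = 1426


a_4 = 1426


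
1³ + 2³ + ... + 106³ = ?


n(n+1)/2 = 106×107/2 = 5671
Σk³ = 5671² = 32160241

Σk³ = 32160241


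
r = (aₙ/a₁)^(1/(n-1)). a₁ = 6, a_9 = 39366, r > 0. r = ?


r^(n-1) = aₙ/a₁
r^8 = 39366/6 = 6561
r = 6561^(1/8)
= ±3; taking r > 0 gives r = 3

r = 3


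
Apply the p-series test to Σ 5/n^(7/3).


p-series test: Σ c/n^p converges if p > 1, diverges if p ≤ 1 (constant c > 0 doesn't affect convergence).
p = 7/3
7/3 > 1 → CONVERGES

Converges (p = 7/3 > 1)


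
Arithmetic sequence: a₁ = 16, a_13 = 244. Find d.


d = (aₙ - a₁)/(n-1)
= (244 - 16)/(13-1)
= 228/12 = 19

d = 19


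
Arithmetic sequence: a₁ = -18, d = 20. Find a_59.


aₙ = a₁ + (n-1)d
= -18 + (59-1)×20
= -18 + 1160
= 1142

a_59 = 1142


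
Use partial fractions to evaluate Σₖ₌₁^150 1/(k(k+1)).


1/(k(k+1)) = 1/k - 1/(k+1) (partial fractions)
Telescoping: Σ = 1 - 1/151 = 150/151

Sum = 150/151


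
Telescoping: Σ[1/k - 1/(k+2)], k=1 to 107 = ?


Telescoping with gap 2: two head and two tail terms survive.
= (1 + 1/2) - (1/108 + 1/109)
= 3/2 - 1/108 - 1/109 = 17441/11772

Sum = 17441/11772


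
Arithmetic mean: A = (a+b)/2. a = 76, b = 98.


AM = (76 + 98)/2 = 174/2 = 87

AM = 87


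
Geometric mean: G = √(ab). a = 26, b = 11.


GM = √(26×11) = √286 = 16.9115

GM = 16.9115


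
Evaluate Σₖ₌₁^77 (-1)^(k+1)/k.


S = 1 - 1/2 + 1/3 - 1/4 + 1/5 - 1/6 + 1/7 - 1/8 ± ...
= 0.6996
(Full series converges to +ln(2) ≈ +0.6931)

S_77 = 0.6996


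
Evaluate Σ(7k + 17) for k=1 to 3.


Σ(7k+17) = 7·Σk + 17·n
= 7·6 + 17·3
= 42 + 51 = 93

Σ = 93


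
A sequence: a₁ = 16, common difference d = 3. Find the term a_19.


aₙ = a₁ + (n-1)d
= 16 + (19-1)×3
= 16 + 54
= 70

a_19 = 70


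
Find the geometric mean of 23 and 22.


GM = √(23×22) = √506 = 22.4944

GM = 22.4944


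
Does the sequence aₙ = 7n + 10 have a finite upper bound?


aₙ = 7n + 10 → as n→∞, aₙ→∞
No finite upper bound exists
The sequence is UNBOUNDED

Unbounded (aₙ → ∞ as n → ∞)


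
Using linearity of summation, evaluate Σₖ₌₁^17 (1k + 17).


Σ(1k+17) = 1·Σk + 17·n
= 1·153 + 17·17
= 153 + 289 = 442

Σ = 442


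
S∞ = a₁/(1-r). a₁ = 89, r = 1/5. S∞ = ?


S∞ = a₁/(1-r) = 89/(1 - 1/5)
= 89/(4/5)
= 445/4

S∞ = 445/4


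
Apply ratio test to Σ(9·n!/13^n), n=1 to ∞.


aₙ = 9·n!/13^n
a_{n+1}/aₙ = (n+1)!/13^(n+1) × 13^n/n!  (constant 9 cancels)
= (n+1)/13
L = lim(n→∞) (n+1)/13 = ∞
L > 1 → series DIVERGES

Diverges (ratio test: L = ∞ > 1)


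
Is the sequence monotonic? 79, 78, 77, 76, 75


Differences: -1, -1, -1, -1
All differences < 0 → strictly DECREASING

Monotonically decreasing


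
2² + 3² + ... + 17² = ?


Σₖ₌2^17 k² = Σₖ₌₁^17 k² − Σₖ₌₁^1 k²
= 17·18·35/6 − 1·2·3/6
= 1785 − 1 = 1784

Σk² = 1784


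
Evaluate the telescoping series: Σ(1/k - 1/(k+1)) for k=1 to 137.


Telescoping: adjacent terms cancel.
= 1/1 - 1/138
= 1 - 1/138 = 137/138

Sum = 137/138


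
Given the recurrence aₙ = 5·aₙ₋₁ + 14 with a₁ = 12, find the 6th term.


Computing step by step:
a_1 = 12
a_2 = 74
a_3 = 384
a_4 = 1934
a_5 = 9684
a_6 = 48434


a_6 = 48434


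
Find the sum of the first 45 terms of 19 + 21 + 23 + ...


aₙ = 19 + (45-1)×2 = 107
Sₙ = n(a₁+aₙ)/2 = 45×(19+107)/2
= 45×126/2 = 2835

S_45 = 2835


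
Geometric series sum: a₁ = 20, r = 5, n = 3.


Sₙ = 20×(5^3 - 1)/(5 - 1)
= 20×(125 - 1)/4
= 20×124/4
= 620

S_3 = 620


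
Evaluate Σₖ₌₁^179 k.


n(n+1)/2 = 179×180/2 = 32220/2 = 16110

Σk = 16110


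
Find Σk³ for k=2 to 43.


Σₖ₌2^43 k³ = [43·44/2]² − [1·2/2]²
= 894916 − 1 = 894915

Σk³ = 894915


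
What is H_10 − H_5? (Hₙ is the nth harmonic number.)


Σₖ₌6^10 1/k = 1/6 + 1/7 + 1/8 + 1/9 + 1/10
= 1627/2520
≈ 0.6456

Sum = 1627/2520 ≈ 0.6456


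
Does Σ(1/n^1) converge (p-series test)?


p-series test: Σ c/n^p converges if p > 1, diverges if p ≤ 1 (constant c > 0 doesn't affect convergence).
p = 1
1 ≤ 1 → DIVERGES

Diverges (p = 1 ≤ 1)


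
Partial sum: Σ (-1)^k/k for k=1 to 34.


S = -1 + 1/2 - 1/3 + 1/4 - 1/5 + 1/6 - 1/7 + 1/8 ± ...
= -0.6787
(Full series converges to -ln(2) ≈ -0.6931)

S_34 = -0.6787


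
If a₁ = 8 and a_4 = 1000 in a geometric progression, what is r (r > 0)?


r^(n-1) = aₙ/a₁
r^3 = 1000/8 = 125
r = 125^(1/3)
= 5

r = 5


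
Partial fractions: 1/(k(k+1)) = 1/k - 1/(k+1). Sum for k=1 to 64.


1/(k(k+1)) = 1/k - 1/(k+1) (partial fractions)
Telescoping: Σ = 1 - 1/65 = 64/65

Sum = 64/65


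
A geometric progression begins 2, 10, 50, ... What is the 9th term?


aₙ = a₁·r^(n-1)
= 2×5^8
= 2×390625
= 781250

a_9 = 781250


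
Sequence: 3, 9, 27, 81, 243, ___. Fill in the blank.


Pattern: geometric (r=3)
Terms: 3, 9, 27, 81, 243
Next term = 729

Next term = 729


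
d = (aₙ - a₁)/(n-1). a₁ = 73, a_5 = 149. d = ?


d = (aₙ - a₁)/(n-1)
= (149 - 73)/(5-1)
= 76/4 = 19

d = 19


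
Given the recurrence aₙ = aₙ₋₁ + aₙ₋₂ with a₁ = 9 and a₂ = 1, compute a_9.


Computing iteratively: 9, 1, 10, 11, 21, 32, 53, 85, 138
a_9 = 138

a_9 = 138


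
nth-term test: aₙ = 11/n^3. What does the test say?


lim(n→∞) 11/n^3 = 0
lim aₙ = 0 → nth-term test is INCONCLUSIVE
(Need other tests; this is actually a convergent p-series with p=3 > 1)

Inconclusive (lim aₙ = 0; need another test)


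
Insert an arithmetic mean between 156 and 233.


AM = (156 + 233)/2 = 389/2 = 194.5

AM = 194.5


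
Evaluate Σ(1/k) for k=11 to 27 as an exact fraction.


Σₖ₌11^27 1/k = 1/11 + 1/12 + 1/13 + ... + 1/27
= 77300755793/80313433200
≈ 0.9625

Sum = 77300755793/80313433200 ≈ 0.9625


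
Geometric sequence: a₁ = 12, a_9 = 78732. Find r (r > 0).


r^(n-1) = aₙ/a₁
r^8 = 78732/12 = 6561
r = 6561^(1/8)
= ±3; taking r > 0 gives r = 3

r = 3


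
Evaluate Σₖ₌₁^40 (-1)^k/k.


S = -1 + 1/2 - 1/3 + 1/4 - 1/5 + 1/6 - 1/7 + 1/8 ± ...
= -0.6808
(Full series converges to -ln(2) ≈ -0.6931)

S_40 = -0.6808


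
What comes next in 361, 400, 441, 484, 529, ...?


Pattern: perfect squares: n²
Terms: 361, 400, 441, 484, 529
Next term = 576

Next term = 576


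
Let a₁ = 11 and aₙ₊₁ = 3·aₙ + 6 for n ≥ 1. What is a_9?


Computing step by step:
a_1 = 11
a_2 = 39
a_3 = 123
a_4 = 375
a_5 = 1131
a_6 = 3399
a_7 = 10203
a_8 = 30615
a_9 = 91851


a_9 = 91851


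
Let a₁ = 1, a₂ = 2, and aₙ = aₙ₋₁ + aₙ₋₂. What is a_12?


Computing iteratively: 1, 2, 3, 5, 8, 13, 21, 34, 55, 89, 144, 233
a_12 = 233

a_12 = 233


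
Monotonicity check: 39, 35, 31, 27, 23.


Differences: -4, -4, -4, -4
All differences < 0 → strictly DECREASING

Monotonically decreasing


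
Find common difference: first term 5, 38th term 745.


d = (aₙ - a₁)/(n-1)
= (745 - 5)/(38-1)
= 740/37 = 20

d = 20


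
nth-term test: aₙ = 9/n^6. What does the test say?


lim(n→∞) 9/n^6 = 0
lim aₙ = 0 → nth-term test is INCONCLUSIVE
(Need other tests; this is actually a convergent p-series with p=6 > 1)

Inconclusive (lim aₙ = 0; need another test)


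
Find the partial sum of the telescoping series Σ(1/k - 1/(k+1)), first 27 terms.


Telescoping: adjacent terms cancel.
= 1/1 - 1/28
= 1 - 1/28 = 27/28

Sum = 27/28


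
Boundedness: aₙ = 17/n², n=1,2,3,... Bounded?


a₁ = 17, a₂ = 17/4, a₃ = 17/9, ...
0 < aₙ ≤ 17 for all n ≥ 1
The sequence IS bounded

Bounded (0 < aₙ ≤ 17)


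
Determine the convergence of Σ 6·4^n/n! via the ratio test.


aₙ = 6·4^n/n!
a_{n+1}/aₙ = 4^(n+1)/(n+1)! × n!/4^n  (constant 6 cancels)
= 4/(n+1)
L = lim(n→∞) 4/(n+1) = 0
L < 1 → series CONVERGES

Converges (ratio test: L = 0 < 1)


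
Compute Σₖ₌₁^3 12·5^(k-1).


Sₙ = 12×(5^3 - 1)/(5 - 1)
= 12×(125 - 1)/4
= 12×124/4
= 372

S_3 = 372


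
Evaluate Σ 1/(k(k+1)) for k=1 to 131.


1/(k(k+1)) = 1/k - 1/(k+1) (partial fractions)
Telescoping: Σ = 1 - 1/132 = 131/132

Sum = 131/132


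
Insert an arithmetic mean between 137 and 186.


AM = (137 + 186)/2 = 323/2 = 161.5

AM = 161.5


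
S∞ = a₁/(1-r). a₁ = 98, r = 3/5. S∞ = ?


S∞ = a₁/(1-r) = 98/(1 - 3/5)
= 98/(2/5)
= 245

S∞ = 245


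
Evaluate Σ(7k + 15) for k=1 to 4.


Σ(7k+15) = 7·Σk + 15·n
= 7·10 + 15·4
= 70 + 60 = 130

Σ = 130


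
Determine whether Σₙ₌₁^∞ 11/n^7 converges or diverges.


p-series test: Σ c/n^p converges if p > 1, diverges if p ≤ 1 (constant c > 0 doesn't affect convergence).
p = 7
7 > 1 → CONVERGES

Converges (p = 7 > 1)


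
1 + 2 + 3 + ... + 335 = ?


n(n+1)/2 = 335×336/2 = 112560/2 = 56280

Σk = 56280


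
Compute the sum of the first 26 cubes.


n(n+1)/2 = 26×27/2 = 351
Σk³ = 351² = 123201

Σk³ = 123201
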